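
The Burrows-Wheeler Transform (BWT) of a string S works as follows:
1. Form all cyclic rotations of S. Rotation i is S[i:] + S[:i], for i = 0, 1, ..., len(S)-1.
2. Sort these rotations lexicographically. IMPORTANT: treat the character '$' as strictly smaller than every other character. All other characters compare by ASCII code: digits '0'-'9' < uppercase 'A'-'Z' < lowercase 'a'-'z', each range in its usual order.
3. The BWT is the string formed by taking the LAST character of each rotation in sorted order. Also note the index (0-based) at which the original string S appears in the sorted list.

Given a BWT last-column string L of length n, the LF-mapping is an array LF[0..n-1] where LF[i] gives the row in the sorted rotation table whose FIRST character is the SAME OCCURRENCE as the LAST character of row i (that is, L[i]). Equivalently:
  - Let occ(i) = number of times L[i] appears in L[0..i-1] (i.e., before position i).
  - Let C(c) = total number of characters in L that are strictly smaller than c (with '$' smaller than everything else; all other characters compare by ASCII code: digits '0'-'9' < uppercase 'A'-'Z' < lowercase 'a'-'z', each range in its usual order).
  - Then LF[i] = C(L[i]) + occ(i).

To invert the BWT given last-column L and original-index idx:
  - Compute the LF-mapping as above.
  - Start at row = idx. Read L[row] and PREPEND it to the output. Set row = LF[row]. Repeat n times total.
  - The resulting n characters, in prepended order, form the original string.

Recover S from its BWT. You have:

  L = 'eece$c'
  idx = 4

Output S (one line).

LF mapping: 3 4 1 5 0 2
Walk LF starting at row 4, prepending L[row]:
  step 1: row=4, L[4]='$', prepend. Next row=LF[4]=0
  step 2: row=0, L[0]='e', prepend. Next row=LF[0]=3
  step 3: row=3, L[3]='e', prepend. Next row=LF[3]=5
  step 4: row=5, L[5]='c', prepend. Next row=LF[5]=2
  step 5: row=2, L[2]='c', prepend. Next row=LF[2]=1
  step 6: row=1, L[1]='e', prepend. Next row=LF[1]=4
Reversed output: eccee$

Answer: eccee$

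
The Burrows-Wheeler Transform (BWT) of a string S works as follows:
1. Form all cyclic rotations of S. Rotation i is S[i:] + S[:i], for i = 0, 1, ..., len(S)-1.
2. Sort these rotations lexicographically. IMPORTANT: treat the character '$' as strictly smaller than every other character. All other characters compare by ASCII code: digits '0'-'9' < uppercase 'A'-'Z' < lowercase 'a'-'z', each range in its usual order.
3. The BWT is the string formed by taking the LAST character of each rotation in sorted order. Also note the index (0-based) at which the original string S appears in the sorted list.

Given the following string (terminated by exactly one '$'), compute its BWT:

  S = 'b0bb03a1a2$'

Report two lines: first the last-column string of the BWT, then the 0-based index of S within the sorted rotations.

Answer: 2bbaa031b$0
9

Derivation:
All 11 rotations (rotation i = S[i:]+S[:i]):
  rot[0] = b0bb03a1a2$
  rot[1] = 0bb03a1a2$b
  rot[2] = bb03a1a2$b0
  rot[3] = b03a1a2$b0b
  rot[4] = 03a1a2$b0bb
  rot[5] = 3a1a2$b0bb0
  rot[6] = a1a2$b0bb03
  rot[7] = 1a2$b0bb03a
  rot[8] = a2$b0bb03a1
  rot[9] = 2$b0bb03a1a
  rot[10] = $b0bb03a1a2
Sorted (with $ < everything):
  sorted[0] = $b0bb03a1a2  (last char: '2')
  sorted[1] = 03a1a2$b0bb  (last char: 'b')
  sorted[2] = 0bb03a1a2$b  (last char: 'b')
  sorted[3] = 1a2$b0bb03a  (last char: 'a')
  sorted[4] = 2$b0bb03a1a  (last char: 'a')
  sorted[5] = 3a1a2$b0bb0  (last char: '0')
  sorted[6] = a1a2$b0bb03  (last char: '3')
  sorted[7] = a2$b0bb03a1  (last char: '1')
  sorted[8] = b03a1a2$b0b  (last char: 'b')
  sorted[9] = b0bb03a1a2$  (last char: '$')
  sorted[10] = bb03a1a2$b0  (last char: '0')
Last column: 2bbaa031b$0
Original string S is at sorted index 9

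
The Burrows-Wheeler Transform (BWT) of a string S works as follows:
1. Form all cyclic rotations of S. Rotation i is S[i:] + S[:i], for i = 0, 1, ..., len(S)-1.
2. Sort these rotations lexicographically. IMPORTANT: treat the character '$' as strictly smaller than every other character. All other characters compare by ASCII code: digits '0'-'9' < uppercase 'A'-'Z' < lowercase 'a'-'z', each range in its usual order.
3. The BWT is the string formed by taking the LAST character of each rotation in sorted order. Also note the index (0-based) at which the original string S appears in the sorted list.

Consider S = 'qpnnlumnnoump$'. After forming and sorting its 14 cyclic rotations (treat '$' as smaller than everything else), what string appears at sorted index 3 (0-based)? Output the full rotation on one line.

Answer: mp$qpnnlumnnou

Derivation:
All 14 rotations (rotation i = S[i:]+S[:i]):
  rot[0] = qpnnlumnnoump$
  rot[1] = pnnlumnnoump$q
  rot[2] = nnlumnnoump$qp
  rot[3] = nlumnnoump$qpn
  rot[4] = lumnnoump$qpnn
  rot[5] = umnnoump$qpnnl
  rot[6] = mnnoump$qpnnlu
  rot[7] = nnoump$qpnnlum
  rot[8] = noump$qpnnlumn
  rot[9] = oump$qpnnlumnn
  rot[10] = ump$qpnnlumnno
  rot[11] = mp$qpnnlumnnou
  rot[12] = p$qpnnlumnnoum
  rot[13] = $qpnnlumnnoump
Sorted (with $ < everything):
  sorted[0] = $qpnnlumnnoump
  sorted[1] = lumnnoump$qpnn
  sorted[2] = mnnoump$qpnnlu
  sorted[3] = mp$qpnnlumnnou
  sorted[4] = nlumnnoump$qpn
  sorted[5] = nnlumnnoump$qp
  sorted[6] = nnoump$qpnnlum
  sorted[7] = noump$qpnnlumn
  sorted[8] = oump$qpnnlumnn
  sorted[9] = p$qpnnlumnnoum
  sorted[10] = pnnlumnnoump$q
  sorted[11] = qpnnlumnnoump$
  sorted[12] = umnnoump$qpnnl
  sorted[13] = ump$qpnnlumnno
sorted[3] = mp$qpnnlumnnou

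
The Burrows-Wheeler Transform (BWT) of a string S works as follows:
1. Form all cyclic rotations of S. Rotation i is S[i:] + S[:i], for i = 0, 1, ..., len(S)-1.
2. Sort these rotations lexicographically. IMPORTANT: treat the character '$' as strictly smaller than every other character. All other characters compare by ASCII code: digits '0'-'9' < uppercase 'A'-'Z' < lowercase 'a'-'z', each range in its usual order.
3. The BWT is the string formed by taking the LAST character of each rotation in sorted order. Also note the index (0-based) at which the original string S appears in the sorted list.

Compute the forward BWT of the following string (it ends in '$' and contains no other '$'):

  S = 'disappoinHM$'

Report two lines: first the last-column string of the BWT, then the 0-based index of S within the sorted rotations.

All 12 rotations (rotation i = S[i:]+S[:i]):
  rot[0] = disappoinHM$
  rot[1] = isappoinHM$d
  rot[2] = sappoinHM$di
  rot[3] = appoinHM$dis
  rot[4] = ppoinHM$disa
  rot[5] = poinHM$disap
  rot[6] = oinHM$disapp
  rot[7] = inHM$disappo
  rot[8] = nHM$disappoi
  rot[9] = HM$disappoin
  rot[10] = M$disappoinH
  rot[11] = $disappoinHM
Sorted (with $ < everything):
  sorted[0] = $disappoinHM  (last char: 'M')
  sorted[1] = HM$disappoin  (last char: 'n')
  sorted[2] = M$disappoinH  (last char: 'H')
  sorted[3] = appoinHM$dis  (last char: 's')
  sorted[4] = disappoinHM$  (last char: '$')
  sorted[5] = inHM$disappo  (last char: 'o')
  sorted[6] = isappoinHM$d  (last char: 'd')
  sorted[7] = nHM$disappoi  (last char: 'i')
  sorted[8] = oinHM$disapp  (last char: 'p')
  sorted[9] = poinHM$disap  (last char: 'p')
  sorted[10] = ppoinHM$disa  (last char: 'a')
  sorted[11] = sappoinHM$di  (last char: 'i')
Last column: MnHs$odippai
Original string S is at sorted index 4

Answer: MnHs$odippai
4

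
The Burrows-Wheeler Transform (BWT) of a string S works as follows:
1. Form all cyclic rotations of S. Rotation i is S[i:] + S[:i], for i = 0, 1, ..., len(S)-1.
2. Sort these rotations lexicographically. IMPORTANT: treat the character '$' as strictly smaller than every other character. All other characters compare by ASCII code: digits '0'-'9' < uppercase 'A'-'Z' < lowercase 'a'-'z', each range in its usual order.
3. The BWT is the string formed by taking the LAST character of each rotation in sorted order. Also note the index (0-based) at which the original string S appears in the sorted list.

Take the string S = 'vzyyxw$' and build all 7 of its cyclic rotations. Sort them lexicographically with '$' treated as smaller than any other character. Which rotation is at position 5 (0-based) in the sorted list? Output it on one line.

All 7 rotations (rotation i = S[i:]+S[:i]):
  rot[0] = vzyyxw$
  rot[1] = zyyxw$v
  rot[2] = yyxw$vz
  rot[3] = yxw$vzy
  rot[4] = xw$vzyy
  rot[5] = w$vzyyx
  rot[6] = $vzyyxw
Sorted (with $ < everything):
  sorted[0] = $vzyyxw
  sorted[1] = vzyyxw$
  sorted[2] = w$vzyyx
  sorted[3] = xw$vzyy
  sorted[4] = yxw$vzy
  sorted[5] = yyxw$vz
  sorted[6] = zyyxw$v
sorted[5] = yyxw$vz

Answer: yyxw$vz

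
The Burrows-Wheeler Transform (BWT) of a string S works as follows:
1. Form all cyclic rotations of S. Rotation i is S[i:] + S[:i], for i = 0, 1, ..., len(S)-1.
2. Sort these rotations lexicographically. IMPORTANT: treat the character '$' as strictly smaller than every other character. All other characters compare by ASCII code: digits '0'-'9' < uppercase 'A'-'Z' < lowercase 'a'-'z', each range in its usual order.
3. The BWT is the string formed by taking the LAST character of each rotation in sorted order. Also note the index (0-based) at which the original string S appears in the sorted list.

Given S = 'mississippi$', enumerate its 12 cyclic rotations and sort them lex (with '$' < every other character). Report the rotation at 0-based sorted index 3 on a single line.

Answer: issippi$miss

Derivation:
All 12 rotations (rotation i = S[i:]+S[:i]):
  rot[0] = mississippi$
  rot[1] = ississippi$m
  rot[2] = ssissippi$mi
  rot[3] = sissippi$mis
  rot[4] = issippi$miss
  rot[5] = ssippi$missi
  rot[6] = sippi$missis
  rot[7] = ippi$mississ
  rot[8] = ppi$mississi
  rot[9] = pi$mississip
  rot[10] = i$mississipp
  rot[11] = $mississippi
Sorted (with $ < everything):
  sorted[0] = $mississippi
  sorted[1] = i$mississipp
  sorted[2] = ippi$mississ
  sorted[3] = issippi$miss
  sorted[4] = ississippi$m
  sorted[5] = mississippi$
  sorted[6] = pi$mississip
  sorted[7] = ppi$mississi
  sorted[8] = sippi$missis
  sorted[9] = sissippi$mis
  sorted[10] = ssippi$missi
  sorted[11] = ssissippi$mi
sorted[3] = issippi$miss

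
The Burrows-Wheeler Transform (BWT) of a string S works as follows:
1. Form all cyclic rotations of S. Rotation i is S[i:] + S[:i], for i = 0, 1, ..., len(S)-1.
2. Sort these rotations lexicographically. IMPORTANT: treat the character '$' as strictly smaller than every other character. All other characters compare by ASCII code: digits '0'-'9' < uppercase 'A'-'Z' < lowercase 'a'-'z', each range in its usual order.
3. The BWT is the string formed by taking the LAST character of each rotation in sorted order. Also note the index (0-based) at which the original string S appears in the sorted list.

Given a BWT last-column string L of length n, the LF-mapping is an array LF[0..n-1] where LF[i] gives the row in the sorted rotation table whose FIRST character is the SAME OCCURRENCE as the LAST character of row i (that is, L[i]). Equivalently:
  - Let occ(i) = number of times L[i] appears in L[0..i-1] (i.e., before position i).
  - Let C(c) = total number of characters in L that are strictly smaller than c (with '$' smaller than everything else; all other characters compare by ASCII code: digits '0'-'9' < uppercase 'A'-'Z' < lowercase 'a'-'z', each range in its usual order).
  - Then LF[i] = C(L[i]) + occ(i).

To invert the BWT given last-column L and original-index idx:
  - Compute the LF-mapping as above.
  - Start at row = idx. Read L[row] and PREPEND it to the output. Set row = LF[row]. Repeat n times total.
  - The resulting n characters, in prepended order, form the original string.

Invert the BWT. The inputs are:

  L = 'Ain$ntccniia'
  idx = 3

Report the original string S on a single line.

Answer: cincinnatiA$

Derivation:
LF mapping: 1 5 8 0 9 11 3 4 10 6 7 2
Walk LF starting at row 3, prepending L[row]:
  step 1: row=3, L[3]='$', prepend. Next row=LF[3]=0
  step 2: row=0, L[0]='A', prepend. Next row=LF[0]=1
  step 3: row=1, L[1]='i', prepend. Next row=LF[1]=5
  step 4: row=5, L[5]='t', prepend. Next row=LF[5]=11
  step 5: row=11, L[11]='a', prepend. Next row=LF[11]=2
  step 6: row=2, L[2]='n', prepend. Next row=LF[2]=8
  step 7: row=8, L[8]='n', prepend. Next row=LF[8]=10
  step 8: row=10, L[10]='i', prepend. Next row=LF[10]=7
  step 9: row=7, L[7]='c', prepend. Next row=LF[7]=4
  step 10: row=4, L[4]='n', prepend. Next row=LF[4]=9
  step 11: row=9, L[9]='i', prepend. Next row=LF[9]=6
  step 12: row=6, L[6]='c', prepend. Next row=LF[6]=3
Reversed output: cincinnatiA$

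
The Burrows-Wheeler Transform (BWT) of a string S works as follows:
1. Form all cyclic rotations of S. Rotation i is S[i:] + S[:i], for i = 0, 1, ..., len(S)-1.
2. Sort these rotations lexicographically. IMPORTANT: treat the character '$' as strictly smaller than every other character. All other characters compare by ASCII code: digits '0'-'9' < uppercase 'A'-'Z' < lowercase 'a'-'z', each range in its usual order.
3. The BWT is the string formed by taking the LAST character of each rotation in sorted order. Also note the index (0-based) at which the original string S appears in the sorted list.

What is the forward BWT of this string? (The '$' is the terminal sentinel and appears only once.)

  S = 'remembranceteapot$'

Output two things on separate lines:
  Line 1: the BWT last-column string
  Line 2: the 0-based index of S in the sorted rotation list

All 18 rotations (rotation i = S[i:]+S[:i]):
  rot[0] = remembranceteapot$
  rot[1] = emembranceteapot$r
  rot[2] = membranceteapot$re
  rot[3] = embranceteapot$rem
  rot[4] = mbranceteapot$reme
  rot[5] = branceteapot$remem
  rot[6] = ranceteapot$rememb
  rot[7] = anceteapot$remembr
  rot[8] = nceteapot$remembra
  rot[9] = ceteapot$remembran
  rot[10] = eteapot$remembranc
  rot[11] = teapot$remembrance
  rot[12] = eapot$remembrancet
  rot[13] = apot$remembrancete
  rot[14] = pot$remembrancetea
  rot[15] = ot$remembranceteap
  rot[16] = t$remembranceteapo
  rot[17] = $remembranceteapot
Sorted (with $ < everything):
  sorted[0] = $remembranceteapot  (last char: 't')
  sorted[1] = anceteapot$remembr  (last char: 'r')
  sorted[2] = apot$remembrancete  (last char: 'e')
  sorted[3] = branceteapot$remem  (last char: 'm')
  sorted[4] = ceteapot$remembran  (last char: 'n')
  sorted[5] = eapot$remembrancet  (last char: 't')
  sorted[6] = embranceteapot$rem  (last char: 'm')
  sorted[7] = emembranceteapot$r  (last char: 'r')
  sorted[8] = eteapot$remembranc  (last char: 'c')
  sorted[9] = mbranceteapot$reme  (last char: 'e')
  sorted[10] = membranceteapot$re  (last char: 'e')
  sorted[11] = nceteapot$remembra  (last char: 'a')
  sorted[12] = ot$remembranceteap  (last char: 'p')
  sorted[13] = pot$remembrancetea  (last char: 'a')
  sorted[14] = ranceteapot$rememb  (last char: 'b')
  sorted[15] = remembranceteapot$  (last char: '$')
  sorted[16] = t$remembranceteapo  (last char: 'o')
  sorted[17] = teapot$remembrance  (last char: 'e')
Last column: tremntmrceeapab$oe
Original string S is at sorted index 15

Answer: tremntmrceeapab$oe
15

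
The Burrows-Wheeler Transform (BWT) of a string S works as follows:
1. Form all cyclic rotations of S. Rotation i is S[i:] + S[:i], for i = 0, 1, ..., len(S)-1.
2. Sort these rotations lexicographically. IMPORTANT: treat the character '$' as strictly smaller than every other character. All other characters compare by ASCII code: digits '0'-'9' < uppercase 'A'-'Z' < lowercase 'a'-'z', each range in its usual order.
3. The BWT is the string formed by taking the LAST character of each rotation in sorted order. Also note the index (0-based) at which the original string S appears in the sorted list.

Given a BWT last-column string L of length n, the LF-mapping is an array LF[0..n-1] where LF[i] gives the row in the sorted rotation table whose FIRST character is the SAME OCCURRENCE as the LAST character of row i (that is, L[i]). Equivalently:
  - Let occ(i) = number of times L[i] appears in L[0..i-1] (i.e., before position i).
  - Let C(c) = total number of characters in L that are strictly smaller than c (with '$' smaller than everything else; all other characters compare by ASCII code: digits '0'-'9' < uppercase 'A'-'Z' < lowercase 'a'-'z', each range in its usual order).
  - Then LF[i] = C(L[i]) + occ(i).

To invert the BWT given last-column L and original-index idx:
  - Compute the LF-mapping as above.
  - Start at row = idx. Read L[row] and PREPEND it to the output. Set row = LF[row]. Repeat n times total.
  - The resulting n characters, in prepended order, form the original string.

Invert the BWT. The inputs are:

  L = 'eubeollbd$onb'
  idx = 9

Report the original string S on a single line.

Answer: noodlebubble$

Derivation:
LF mapping: 5 12 1 6 10 7 8 2 4 0 11 9 3
Walk LF starting at row 9, prepending L[row]:
  step 1: row=9, L[9]='$', prepend. Next row=LF[9]=0
  step 2: row=0, L[0]='e', prepend. Next row=LF[0]=5
  step 3: row=5, L[5]='l', prepend. Next row=LF[5]=7
  step 4: row=7, L[7]='b', prepend. Next row=LF[7]=2
  step 5: row=2, L[2]='b', prepend. Next row=LF[2]=1
  step 6: row=1, L[1]='u', prepend. Next row=LF[1]=12
  step 7: row=12, L[12]='b', prepend. Next row=LF[12]=3
  step 8: row=3, L[3]='e', prepend. Next row=LF[3]=6
  step 9: row=6, L[6]='l', prepend. Next row=LF[6]=8
  step 10: row=8, L[8]='d', prepend. Next row=LF[8]=4
  step 11: row=4, L[4]='o', prepend. Next row=LF[4]=10
  step 12: row=10, L[10]='o', prepend. Next row=LF[10]=11
  step 13: row=11, L[11]='n', prepend. Next row=LF[11]=9
Reversed output: noodlebubble$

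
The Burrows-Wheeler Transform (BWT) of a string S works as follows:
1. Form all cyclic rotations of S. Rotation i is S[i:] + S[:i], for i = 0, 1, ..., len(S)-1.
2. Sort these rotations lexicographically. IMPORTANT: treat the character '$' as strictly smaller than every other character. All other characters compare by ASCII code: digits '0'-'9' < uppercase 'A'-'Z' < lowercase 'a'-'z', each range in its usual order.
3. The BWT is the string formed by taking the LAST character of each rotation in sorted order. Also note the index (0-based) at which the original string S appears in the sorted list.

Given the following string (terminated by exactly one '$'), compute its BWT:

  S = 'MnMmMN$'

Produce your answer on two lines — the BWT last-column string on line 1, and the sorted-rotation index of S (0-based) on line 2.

All 7 rotations (rotation i = S[i:]+S[:i]):
  rot[0] = MnMmMN$
  rot[1] = nMmMN$M
  rot[2] = MmMN$Mn
  rot[3] = mMN$MnM
  rot[4] = MN$MnMm
  rot[5] = N$MnMmM
  rot[6] = $MnMmMN
Sorted (with $ < everything):
  sorted[0] = $MnMmMN  (last char: 'N')
  sorted[1] = MN$MnMm  (last char: 'm')
  sorted[2] = MmMN$Mn  (last char: 'n')
  sorted[3] = MnMmMN$  (last char: '$')
  sorted[4] = N$MnMmM  (last char: 'M')
  sorted[5] = mMN$MnM  (last char: 'M')
  sorted[6] = nMmMN$M  (last char: 'M')
Last column: Nmn$MMM
Original string S is at sorted index 3

Answer: Nmn$MMM
3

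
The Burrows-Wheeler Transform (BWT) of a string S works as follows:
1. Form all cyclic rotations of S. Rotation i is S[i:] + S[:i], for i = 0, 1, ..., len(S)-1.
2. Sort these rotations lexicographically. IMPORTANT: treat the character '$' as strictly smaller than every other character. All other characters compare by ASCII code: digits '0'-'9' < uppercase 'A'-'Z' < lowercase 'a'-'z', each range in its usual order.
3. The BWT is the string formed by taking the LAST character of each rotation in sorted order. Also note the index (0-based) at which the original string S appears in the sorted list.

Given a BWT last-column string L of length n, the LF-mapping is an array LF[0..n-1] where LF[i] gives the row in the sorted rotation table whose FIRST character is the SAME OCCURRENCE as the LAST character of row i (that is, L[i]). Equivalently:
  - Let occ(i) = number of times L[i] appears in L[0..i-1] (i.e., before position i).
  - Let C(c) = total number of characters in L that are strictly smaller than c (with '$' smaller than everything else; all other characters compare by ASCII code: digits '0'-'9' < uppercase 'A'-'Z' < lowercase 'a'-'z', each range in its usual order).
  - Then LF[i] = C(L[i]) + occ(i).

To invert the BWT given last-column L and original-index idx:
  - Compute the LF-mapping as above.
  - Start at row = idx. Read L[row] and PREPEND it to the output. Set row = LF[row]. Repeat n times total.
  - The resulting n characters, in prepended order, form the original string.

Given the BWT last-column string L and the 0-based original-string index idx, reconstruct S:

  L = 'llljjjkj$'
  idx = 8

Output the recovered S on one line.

LF mapping: 6 7 8 1 2 3 5 4 0
Walk LF starting at row 8, prepending L[row]:
  step 1: row=8, L[8]='$', prepend. Next row=LF[8]=0
  step 2: row=0, L[0]='l', prepend. Next row=LF[0]=6
  step 3: row=6, L[6]='k', prepend. Next row=LF[6]=5
  step 4: row=5, L[5]='j', prepend. Next row=LF[5]=3
  step 5: row=3, L[3]='j', prepend. Next row=LF[3]=1
  step 6: row=1, L[1]='l', prepend. Next row=LF[1]=7
  step 7: row=7, L[7]='j', prepend. Next row=LF[7]=4
  step 8: row=4, L[4]='j', prepend. Next row=LF[4]=2
  step 9: row=2, L[2]='l', prepend. Next row=LF[2]=8
Reversed output: ljjljjkl$

Answer: ljjljjkl$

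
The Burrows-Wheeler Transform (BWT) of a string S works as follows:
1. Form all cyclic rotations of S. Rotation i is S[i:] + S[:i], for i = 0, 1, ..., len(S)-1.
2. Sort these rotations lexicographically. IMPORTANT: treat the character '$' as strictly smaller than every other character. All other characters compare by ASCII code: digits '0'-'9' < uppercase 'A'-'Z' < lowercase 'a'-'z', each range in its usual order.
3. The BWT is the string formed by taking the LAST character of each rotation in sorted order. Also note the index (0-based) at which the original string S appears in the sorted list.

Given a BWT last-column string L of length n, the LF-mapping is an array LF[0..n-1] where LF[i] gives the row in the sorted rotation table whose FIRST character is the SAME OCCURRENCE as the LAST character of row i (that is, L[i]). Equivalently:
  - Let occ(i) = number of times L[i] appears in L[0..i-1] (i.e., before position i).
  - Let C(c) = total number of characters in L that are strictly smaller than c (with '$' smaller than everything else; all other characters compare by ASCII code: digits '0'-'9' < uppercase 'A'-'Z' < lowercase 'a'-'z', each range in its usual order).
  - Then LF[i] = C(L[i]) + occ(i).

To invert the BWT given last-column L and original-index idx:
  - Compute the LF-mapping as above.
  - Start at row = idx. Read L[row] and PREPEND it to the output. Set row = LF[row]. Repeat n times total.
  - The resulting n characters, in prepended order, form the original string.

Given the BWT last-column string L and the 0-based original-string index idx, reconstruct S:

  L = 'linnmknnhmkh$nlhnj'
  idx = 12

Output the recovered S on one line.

Answer: nhmlnkjnnnhnkmihl$

Derivation:
LF mapping: 8 4 12 13 10 6 14 15 1 11 7 2 0 16 9 3 17 5
Walk LF starting at row 12, prepending L[row]:
  step 1: row=12, L[12]='$', prepend. Next row=LF[12]=0
  step 2: row=0, L[0]='l', prepend. Next row=LF[0]=8
  step 3: row=8, L[8]='h', prepend. Next row=LF[8]=1
  step 4: row=1, L[1]='i', prepend. Next row=LF[1]=4
  step 5: row=4, L[4]='m', prepend. Next row=LF[4]=10
  step 6: row=10, L[10]='k', prepend. Next row=LF[10]=7
  step 7: row=7, L[7]='n', prepend. Next row=LF[7]=15
  step 8: row=15, L[15]='h', prepend. Next row=LF[15]=3
  step 9: row=3, L[3]='n', prepend. Next row=LF[3]=13
  step 10: row=13, L[13]='n', prepend. Next row=LF[13]=16
  step 11: row=16, L[16]='n', prepend. Next row=LF[16]=17
  step 12: row=17, L[17]='j', prepend. Next row=LF[17]=5
  step 13: row=5, L[5]='k', prepend. Next row=LF[5]=6
  step 14: row=6, L[6]='n', prepend. Next row=LF[6]=14
  step 15: row=14, L[14]='l', prepend. Next row=LF[14]=9
  step 16: row=9, L[9]='m', prepend. Next row=LF[9]=11
  step 17: row=11, L[11]='h', prepend. Next row=LF[11]=2
  step 18: row=2, L[2]='n', prepend. Next row=LF[2]=12
Reversed output: nhmlnkjnnnhnkmihl$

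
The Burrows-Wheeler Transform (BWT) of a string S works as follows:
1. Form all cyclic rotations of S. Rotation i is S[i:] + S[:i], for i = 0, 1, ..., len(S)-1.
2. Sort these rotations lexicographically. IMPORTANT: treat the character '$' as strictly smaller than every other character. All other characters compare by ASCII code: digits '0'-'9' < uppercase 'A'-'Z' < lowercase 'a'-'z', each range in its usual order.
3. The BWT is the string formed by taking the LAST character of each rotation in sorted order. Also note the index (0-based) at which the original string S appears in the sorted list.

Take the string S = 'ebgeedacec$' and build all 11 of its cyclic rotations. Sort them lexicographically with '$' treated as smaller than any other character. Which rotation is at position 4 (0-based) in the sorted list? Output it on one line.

Answer: cec$ebgeeda

Derivation:
All 11 rotations (rotation i = S[i:]+S[:i]):
  rot[0] = ebgeedacec$
  rot[1] = bgeedacec$e
  rot[2] = geedacec$eb
  rot[3] = eedacec$ebg
  rot[4] = edacec$ebge
  rot[5] = dacec$ebgee
  rot[6] = acec$ebgeed
  rot[7] = cec$ebgeeda
  rot[8] = ec$ebgeedac
  rot[9] = c$ebgeedace
  rot[10] = $ebgeedacec
Sorted (with $ < everything):
  sorted[0] = $ebgeedacec
  sorted[1] = acec$ebgeed
  sorted[2] = bgeedacec$e
  sorted[3] = c$ebgeedace
  sorted[4] = cec$ebgeeda
  sorted[5] = dacec$ebgee
  sorted[6] = ebgeedacec$
  sorted[7] = ec$ebgeedac
  sorted[8] = edacec$ebge
  sorted[9] = eedacec$ebg
  sorted[10] = geedacec$eb
sorted[4] = cec$ebgeeda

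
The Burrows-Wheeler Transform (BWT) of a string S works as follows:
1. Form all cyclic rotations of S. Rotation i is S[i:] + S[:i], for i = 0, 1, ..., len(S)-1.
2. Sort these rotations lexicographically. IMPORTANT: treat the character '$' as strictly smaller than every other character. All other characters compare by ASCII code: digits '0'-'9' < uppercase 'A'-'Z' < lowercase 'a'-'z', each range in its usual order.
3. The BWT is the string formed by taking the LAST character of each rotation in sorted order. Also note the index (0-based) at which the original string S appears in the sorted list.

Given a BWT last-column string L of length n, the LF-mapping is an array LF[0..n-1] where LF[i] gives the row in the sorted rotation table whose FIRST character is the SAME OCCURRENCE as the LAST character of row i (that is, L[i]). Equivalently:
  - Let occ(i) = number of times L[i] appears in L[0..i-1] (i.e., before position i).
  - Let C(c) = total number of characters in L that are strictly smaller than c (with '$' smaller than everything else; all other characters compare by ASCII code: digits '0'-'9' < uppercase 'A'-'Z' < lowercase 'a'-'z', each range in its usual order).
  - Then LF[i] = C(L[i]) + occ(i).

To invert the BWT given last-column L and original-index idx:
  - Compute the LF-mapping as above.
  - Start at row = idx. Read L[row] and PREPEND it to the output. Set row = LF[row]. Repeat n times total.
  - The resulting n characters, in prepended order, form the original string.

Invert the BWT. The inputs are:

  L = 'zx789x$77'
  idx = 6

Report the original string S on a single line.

LF mapping: 8 6 1 4 5 7 0 2 3
Walk LF starting at row 6, prepending L[row]:
  step 1: row=6, L[6]='$', prepend. Next row=LF[6]=0
  step 2: row=0, L[0]='z', prepend. Next row=LF[0]=8
  step 3: row=8, L[8]='7', prepend. Next row=LF[8]=3
  step 4: row=3, L[3]='8', prepend. Next row=LF[3]=4
  step 5: row=4, L[4]='9', prepend. Next row=LF[4]=5
  step 6: row=5, L[5]='x', prepend. Next row=LF[5]=7
  step 7: row=7, L[7]='7', prepend. Next row=LF[7]=2
  step 8: row=2, L[2]='7', prepend. Next row=LF[2]=1
  step 9: row=1, L[1]='x', prepend. Next row=LF[1]=6
Reversed output: x77x987z$

Answer: x77x987z$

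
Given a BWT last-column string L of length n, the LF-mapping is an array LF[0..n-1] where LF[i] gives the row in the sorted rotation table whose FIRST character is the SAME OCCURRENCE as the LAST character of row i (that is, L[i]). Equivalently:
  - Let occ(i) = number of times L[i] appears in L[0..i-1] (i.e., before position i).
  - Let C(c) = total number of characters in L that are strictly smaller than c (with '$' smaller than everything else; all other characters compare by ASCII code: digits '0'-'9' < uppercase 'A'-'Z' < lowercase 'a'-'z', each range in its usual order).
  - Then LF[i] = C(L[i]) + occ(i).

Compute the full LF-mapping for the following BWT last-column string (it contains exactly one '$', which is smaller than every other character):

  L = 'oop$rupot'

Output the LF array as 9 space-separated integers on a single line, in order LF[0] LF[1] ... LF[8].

Answer: 1 2 4 0 6 8 5 3 7

Derivation:
Char counts: '$':1, 'o':3, 'p':2, 'r':1, 't':1, 'u':1
C (first-col start): C('$')=0, C('o')=1, C('p')=4, C('r')=6, C('t')=7, C('u')=8
L[0]='o': occ=0, LF[0]=C('o')+0=1+0=1
L[1]='o': occ=1, LF[1]=C('o')+1=1+1=2
L[2]='p': occ=0, LF[2]=C('p')+0=4+0=4
L[3]='$': occ=0, LF[3]=C('$')+0=0+0=0
L[4]='r': occ=0, LF[4]=C('r')+0=6+0=6
L[5]='u': occ=0, LF[5]=C('u')+0=8+0=8
L[6]='p': occ=1, LF[6]=C('p')+1=4+1=5
L[7]='o': occ=2, LF[7]=C('o')+2=1+2=3
L[8]='t': occ=0, LF[8]=C('t')+0=7+0=7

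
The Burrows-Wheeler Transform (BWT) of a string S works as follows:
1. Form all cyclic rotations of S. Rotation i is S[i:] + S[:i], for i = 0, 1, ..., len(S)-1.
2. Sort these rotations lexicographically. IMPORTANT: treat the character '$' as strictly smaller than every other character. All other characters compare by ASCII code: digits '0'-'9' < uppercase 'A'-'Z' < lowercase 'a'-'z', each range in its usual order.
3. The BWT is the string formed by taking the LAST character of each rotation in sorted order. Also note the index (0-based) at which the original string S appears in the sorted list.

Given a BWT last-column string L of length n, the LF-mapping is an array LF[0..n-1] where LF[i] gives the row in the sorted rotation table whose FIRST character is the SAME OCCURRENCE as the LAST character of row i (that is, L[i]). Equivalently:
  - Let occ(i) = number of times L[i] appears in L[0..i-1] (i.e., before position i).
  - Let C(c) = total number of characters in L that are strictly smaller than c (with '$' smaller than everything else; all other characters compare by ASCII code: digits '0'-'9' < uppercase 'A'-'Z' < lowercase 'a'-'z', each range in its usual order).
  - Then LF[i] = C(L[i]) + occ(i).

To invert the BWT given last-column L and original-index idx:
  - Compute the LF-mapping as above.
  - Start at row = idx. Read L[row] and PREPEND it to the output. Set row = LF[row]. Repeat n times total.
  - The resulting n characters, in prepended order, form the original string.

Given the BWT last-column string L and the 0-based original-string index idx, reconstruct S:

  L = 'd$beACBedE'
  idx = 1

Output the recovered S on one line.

LF mapping: 6 0 5 8 1 3 2 9 7 4
Walk LF starting at row 1, prepending L[row]:
  step 1: row=1, L[1]='$', prepend. Next row=LF[1]=0
  step 2: row=0, L[0]='d', prepend. Next row=LF[0]=6
  step 3: row=6, L[6]='B', prepend. Next row=LF[6]=2
  step 4: row=2, L[2]='b', prepend. Next row=LF[2]=5
  step 5: row=5, L[5]='C', prepend. Next row=LF[5]=3
  step 6: row=3, L[3]='e', prepend. Next row=LF[3]=8
  step 7: row=8, L[8]='d', prepend. Next row=LF[8]=7
  step 8: row=7, L[7]='e', prepend. Next row=LF[7]=9
  step 9: row=9, L[9]='E', prepend. Next row=LF[9]=4
  step 10: row=4, L[4]='A', prepend. Next row=LF[4]=1
Reversed output: AEedeCbBd$

Answer: AEedeCbBd$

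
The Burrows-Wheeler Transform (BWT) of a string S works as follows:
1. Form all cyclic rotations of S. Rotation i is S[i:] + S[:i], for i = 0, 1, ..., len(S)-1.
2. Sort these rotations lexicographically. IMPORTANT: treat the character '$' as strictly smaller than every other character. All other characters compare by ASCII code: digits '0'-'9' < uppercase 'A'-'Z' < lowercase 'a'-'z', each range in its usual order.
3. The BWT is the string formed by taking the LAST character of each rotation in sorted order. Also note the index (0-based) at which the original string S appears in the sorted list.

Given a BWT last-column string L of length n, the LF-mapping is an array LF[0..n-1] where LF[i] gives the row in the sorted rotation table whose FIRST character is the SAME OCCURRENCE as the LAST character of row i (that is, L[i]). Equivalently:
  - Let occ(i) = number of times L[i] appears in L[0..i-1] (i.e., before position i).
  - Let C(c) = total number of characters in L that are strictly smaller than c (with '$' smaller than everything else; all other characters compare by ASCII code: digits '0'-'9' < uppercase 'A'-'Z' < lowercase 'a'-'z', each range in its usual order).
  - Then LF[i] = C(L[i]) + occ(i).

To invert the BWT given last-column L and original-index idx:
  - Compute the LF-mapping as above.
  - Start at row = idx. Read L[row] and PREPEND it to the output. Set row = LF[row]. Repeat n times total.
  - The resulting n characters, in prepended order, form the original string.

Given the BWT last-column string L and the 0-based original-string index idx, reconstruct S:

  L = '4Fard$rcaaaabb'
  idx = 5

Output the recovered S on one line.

Answer: abracadabraF4$

Derivation:
LF mapping: 1 2 3 12 11 0 13 10 4 5 6 7 8 9
Walk LF starting at row 5, prepending L[row]:
  step 1: row=5, L[5]='$', prepend. Next row=LF[5]=0
  step 2: row=0, L[0]='4', prepend. Next row=LF[0]=1
  step 3: row=1, L[1]='F', prepend. Next row=LF[1]=2
  step 4: row=2, L[2]='a', prepend. Next row=LF[2]=3
  step 5: row=3, L[3]='r', prepend. Next row=LF[3]=12
  step 6: row=12, L[12]='b', prepend. Next row=LF[12]=8
  step 7: row=8, L[8]='a', prepend. Next row=LF[8]=4
  step 8: row=4, L[4]='d', prepend. Next row=LF[4]=11
  step 9: row=11, L[11]='a', prepend. Next row=LF[11]=7
  step 10: row=7, L[7]='c', prepend. Next row=LF[7]=10
  step 11: row=10, L[10]='a', prepend. Next row=LF[10]=6
  step 12: row=6, L[6]='r', prepend. Next row=LF[6]=13
  step 13: row=13, L[13]='b', prepend. Next row=LF[13]=9
  step 14: row=9, L[9]='a', prepend. Next row=LF[9]=5
Reversed output: abracadabraF4$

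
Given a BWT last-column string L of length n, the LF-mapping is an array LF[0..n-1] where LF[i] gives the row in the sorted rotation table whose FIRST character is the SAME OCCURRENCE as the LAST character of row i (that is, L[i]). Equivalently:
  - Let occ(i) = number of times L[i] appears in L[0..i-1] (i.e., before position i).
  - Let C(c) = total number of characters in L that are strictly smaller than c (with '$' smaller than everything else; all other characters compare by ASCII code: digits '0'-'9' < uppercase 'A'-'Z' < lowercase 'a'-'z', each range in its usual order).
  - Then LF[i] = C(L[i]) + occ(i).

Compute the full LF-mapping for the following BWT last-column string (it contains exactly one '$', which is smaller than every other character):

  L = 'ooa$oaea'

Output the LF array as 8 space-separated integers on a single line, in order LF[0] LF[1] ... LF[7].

Char counts: '$':1, 'a':3, 'e':1, 'o':3
C (first-col start): C('$')=0, C('a')=1, C('e')=4, C('o')=5
L[0]='o': occ=0, LF[0]=C('o')+0=5+0=5
L[1]='o': occ=1, LF[1]=C('o')+1=5+1=6
L[2]='a': occ=0, LF[2]=C('a')+0=1+0=1
L[3]='$': occ=0, LF[3]=C('$')+0=0+0=0
L[4]='o': occ=2, LF[4]=C('o')+2=5+2=7
L[5]='a': occ=1, LF[5]=C('a')+1=1+1=2
L[6]='e': occ=0, LF[6]=C('e')+0=4+0=4
L[7]='a': occ=2, LF[7]=C('a')+2=1+2=3

Answer: 5 6 1 0 7 2 4 3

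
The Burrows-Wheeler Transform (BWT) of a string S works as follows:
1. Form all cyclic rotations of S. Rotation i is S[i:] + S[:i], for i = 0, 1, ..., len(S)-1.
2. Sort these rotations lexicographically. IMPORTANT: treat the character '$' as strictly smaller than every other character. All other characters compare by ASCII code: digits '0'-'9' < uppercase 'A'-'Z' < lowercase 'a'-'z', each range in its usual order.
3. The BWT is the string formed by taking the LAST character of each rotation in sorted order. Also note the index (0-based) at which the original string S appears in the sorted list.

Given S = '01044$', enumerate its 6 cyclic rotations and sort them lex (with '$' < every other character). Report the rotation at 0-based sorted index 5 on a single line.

Answer: 44$010

Derivation:
All 6 rotations (rotation i = S[i:]+S[:i]):
  rot[0] = 01044$
  rot[1] = 1044$0
  rot[2] = 044$01
  rot[3] = 44$010
  rot[4] = 4$0104
  rot[5] = $01044
Sorted (with $ < everything):
  sorted[0] = $01044
  sorted[1] = 01044$
  sorted[2] = 044$01
  sorted[3] = 1044$0
  sorted[4] = 4$0104
  sorted[5] = 44$010
sorted[5] = 44$010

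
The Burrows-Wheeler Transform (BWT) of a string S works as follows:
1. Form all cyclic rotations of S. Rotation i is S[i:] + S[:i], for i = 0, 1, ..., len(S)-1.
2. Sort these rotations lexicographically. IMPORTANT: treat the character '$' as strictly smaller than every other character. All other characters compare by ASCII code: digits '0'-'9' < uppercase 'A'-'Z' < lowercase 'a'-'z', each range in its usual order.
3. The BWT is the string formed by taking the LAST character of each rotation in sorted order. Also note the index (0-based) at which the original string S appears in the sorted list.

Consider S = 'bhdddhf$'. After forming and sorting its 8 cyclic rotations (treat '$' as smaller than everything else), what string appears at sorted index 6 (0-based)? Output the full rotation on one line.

All 8 rotations (rotation i = S[i:]+S[:i]):
  rot[0] = bhdddhf$
  rot[1] = hdddhf$b
  rot[2] = dddhf$bh
  rot[3] = ddhf$bhd
  rot[4] = dhf$bhdd
  rot[5] = hf$bhddd
  rot[6] = f$bhdddh
  rot[7] = $bhdddhf
Sorted (with $ < everything):
  sorted[0] = $bhdddhf
  sorted[1] = bhdddhf$
  sorted[2] = dddhf$bh
  sorted[3] = ddhf$bhd
  sorted[4] = dhf$bhdd
  sorted[5] = f$bhdddh
  sorted[6] = hdddhf$b
  sorted[7] = hf$bhddd
sorted[6] = hdddhf$b

Answer: hdddhf$b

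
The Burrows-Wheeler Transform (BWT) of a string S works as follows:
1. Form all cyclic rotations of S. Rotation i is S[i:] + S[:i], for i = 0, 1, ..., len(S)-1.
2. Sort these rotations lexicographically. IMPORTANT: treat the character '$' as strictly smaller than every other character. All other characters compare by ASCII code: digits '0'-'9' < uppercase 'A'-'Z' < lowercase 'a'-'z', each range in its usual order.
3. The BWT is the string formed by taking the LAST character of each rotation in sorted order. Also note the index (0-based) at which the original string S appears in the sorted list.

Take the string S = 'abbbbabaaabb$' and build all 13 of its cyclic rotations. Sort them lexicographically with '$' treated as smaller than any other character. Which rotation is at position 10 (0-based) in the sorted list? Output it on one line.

Answer: bbabaaabb$abb

Derivation:
All 13 rotations (rotation i = S[i:]+S[:i]):
  rot[0] = abbbbabaaabb$
  rot[1] = bbbbabaaabb$a
  rot[2] = bbbabaaabb$ab
  rot[3] = bbabaaabb$abb
  rot[4] = babaaabb$abbb
  rot[5] = abaaabb$abbbb
  rot[6] = baaabb$abbbba
  rot[7] = aaabb$abbbbab
  rot[8] = aabb$abbbbaba
  rot[9] = abb$abbbbabaa
  rot[10] = bb$abbbbabaaa
  rot[11] = b$abbbbabaaab
  rot[12] = $abbbbabaaabb
Sorted (with $ < everything):
  sorted[0] = $abbbbabaaabb
  sorted[1] = aaabb$abbbbab
  sorted[2] = aabb$abbbbaba
  sorted[3] = abaaabb$abbbb
  sorted[4] = abb$abbbbabaa
  sorted[5] = abbbbabaaabb$
  sorted[6] = b$abbbbabaaab
  sorted[7] = baaabb$abbbba
  sorted[8] = babaaabb$abbb
  sorted[9] = bb$abbbbabaaa
  sorted[10] = bbabaaabb$abb
  sorted[11] = bbbabaaabb$ab
  sorted[12] = bbbbabaaabb$a
sorted[10] = bbabaaabb$abb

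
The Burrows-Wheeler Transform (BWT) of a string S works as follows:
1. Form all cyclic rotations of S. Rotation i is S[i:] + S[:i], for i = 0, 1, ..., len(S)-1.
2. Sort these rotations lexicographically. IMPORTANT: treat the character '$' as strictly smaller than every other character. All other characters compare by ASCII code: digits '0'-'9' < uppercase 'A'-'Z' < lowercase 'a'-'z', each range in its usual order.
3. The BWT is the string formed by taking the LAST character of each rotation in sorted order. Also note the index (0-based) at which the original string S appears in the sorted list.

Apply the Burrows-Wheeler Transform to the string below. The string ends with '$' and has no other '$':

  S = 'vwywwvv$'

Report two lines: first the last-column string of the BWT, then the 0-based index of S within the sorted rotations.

Answer: vvw$wyvw
3

Derivation:
All 8 rotations (rotation i = S[i:]+S[:i]):
  rot[0] = vwywwvv$
  rot[1] = wywwvv$v
  rot[2] = ywwvv$vw
  rot[3] = wwvv$vwy
  rot[4] = wvv$vwyw
  rot[5] = vv$vwyww
  rot[6] = v$vwywwv
  rot[7] = $vwywwvv
Sorted (with $ < everything):
  sorted[0] = $vwywwvv  (last char: 'v')
  sorted[1] = v$vwywwv  (last char: 'v')
  sorted[2] = vv$vwyww  (last char: 'w')
  sorted[3] = vwywwvv$  (last char: '$')
  sorted[4] = wvv$vwyw  (last char: 'w')
  sorted[5] = wwvv$vwy  (last char: 'y')
  sorted[6] = wywwvv$v  (last char: 'v')
  sorted[7] = ywwvv$vw  (last char: 'w')
Last column: vvw$wyvw
Original string S is at sorted index 3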